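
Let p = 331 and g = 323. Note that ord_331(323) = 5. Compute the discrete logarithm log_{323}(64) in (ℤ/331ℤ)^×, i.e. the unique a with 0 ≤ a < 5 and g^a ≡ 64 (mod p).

2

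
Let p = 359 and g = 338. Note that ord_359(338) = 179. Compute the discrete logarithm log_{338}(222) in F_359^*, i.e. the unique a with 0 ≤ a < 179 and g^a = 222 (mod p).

148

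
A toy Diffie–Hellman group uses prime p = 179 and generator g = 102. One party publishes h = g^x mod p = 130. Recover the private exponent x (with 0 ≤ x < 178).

Baby-step giant-step with m = ceil(sqrt(178)) = 14.
Baby table (102^j mod 179 for j=0..13):
  0:1  1:102  2:22  3:96  4:126  5:143  6:87  7:103
  8:124  9:118  10:43  11:90  12:51  13:11
Giant step factor: 102^(-14) ≡ 138 (mod 179).
Scan 130·138^i mod 179 for i = 0, 1, …:
  i=0: 130   i=1: 40   i=2: 150   i=3: 115
  i=4: 118
Match at i=4, j=9: x = 4·14 + 9 = 65.

65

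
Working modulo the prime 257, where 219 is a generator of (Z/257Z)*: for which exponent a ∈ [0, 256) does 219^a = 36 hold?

42

Baby-step giant-step with m = ceil(sqrt(256)) = 16.
Baby table (219^j mod 257 for j=0..15):
  0:1  1:219  2:159  3:126  4:95  5:245  6:199  7:148
  8:30  9:145  10:144  11:182  12:23  13:154  14:59  15:71
Giant step factor: 219^(-16) ≡ 2 (mod 257).
Scan 36·2^i mod 257 for i = 0, 1, …:
  i=0: 36   i=1: 72   i=2: 144
Match at i=2, j=10: a = 2·16 + 10 = 42.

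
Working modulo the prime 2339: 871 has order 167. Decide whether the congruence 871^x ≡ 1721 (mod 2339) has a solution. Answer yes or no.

yes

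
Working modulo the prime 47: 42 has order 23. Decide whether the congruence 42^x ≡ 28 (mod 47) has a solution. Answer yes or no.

⟨42⟩ has order 23; its elements mod 47 are {1, 2, 3, 4, 6, 7, 8, 9, 12, 14, 16, 17, 18, 21, 24, 25, 27, 28, 32, 34, 36, 37, 42}.
28 is in this set.

yes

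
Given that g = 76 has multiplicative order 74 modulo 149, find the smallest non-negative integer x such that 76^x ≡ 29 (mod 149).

10

Successive powers of 76 modulo 149:
  76^0=1  76^1=76  76^2=114  76^3=22  76^4=33  76^5=124
  76^6=37  76^7=130  76^8=46  76^9=69  76^10=29
So 76^10 ≡ 29 (mod 149), giving x = 10.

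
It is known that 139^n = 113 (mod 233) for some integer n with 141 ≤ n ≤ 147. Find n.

Compute 139^141 mod 233 = 150, then multiply by 139 repeatedly:
  139^141=150  139^142=113
Found 113 at exponent 142.

142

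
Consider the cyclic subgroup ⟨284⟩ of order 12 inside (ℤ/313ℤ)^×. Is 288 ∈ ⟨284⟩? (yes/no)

yes

⟨284⟩ has order 12; its elements mod 313 are {1, 25, 29, 54, 98, 99, 214, 215, 259, 284, 288, 312}.
288 is in this set.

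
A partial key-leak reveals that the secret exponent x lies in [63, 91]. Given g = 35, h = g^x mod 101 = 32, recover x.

85

Compute 35^63 mod 101 = 42, then multiply by 35 repeatedly:
  35^63=42  35^64=56  35^65=41  35^66=21  35^67=28
  35^68=71  35^69=61  35^70=14  35^71=86  35^72=81
  35^73=7  35^74=43  35^75=91  35^76=54  35^77=72
  35^78=96  35^79=27  35^80=36  35^81=48  35^82=64
  35^83=18  35^84=24  35^85=32
Found 32 at exponent 85.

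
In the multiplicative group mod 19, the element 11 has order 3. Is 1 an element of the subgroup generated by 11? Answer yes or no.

yes

⟨11⟩ has order 3; its elements mod 19 are {1, 7, 11}.
1 is in this set.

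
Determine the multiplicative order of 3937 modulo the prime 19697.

9848

The order of 3937 must divide p − 1 = 19696 = 2^4 · 1231.
Divisors: 1, 2, 4, 8, 16, 1231, 2462, 4924, 9848, 19696.
Check each in increasing order: 3937^1 ≡ 3937;  3937^2 ≡ 18127;  3937^4 ≡ 2775;  3937^8 ≡ 18795;  3937^16 ≡ 6027;  3937^1231 ≡ 10977;  3937^2462 ≡ 7980;  3937^4924 ≡ 19696;  3937^9848 ≡ 1.
Smallest exponent giving 1 is 9848.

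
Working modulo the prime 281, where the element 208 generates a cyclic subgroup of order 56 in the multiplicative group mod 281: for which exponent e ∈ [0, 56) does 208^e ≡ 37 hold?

47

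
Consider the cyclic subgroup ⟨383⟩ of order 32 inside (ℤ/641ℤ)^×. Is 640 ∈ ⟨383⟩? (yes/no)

640 ∈ ⟨383⟩ iff 640^32 ≡ 1 (mod 641), since |⟨383⟩| = 32.
640^32 mod 641 = 1.
Since 1 = 1, 640 lies in the subgroup.

yes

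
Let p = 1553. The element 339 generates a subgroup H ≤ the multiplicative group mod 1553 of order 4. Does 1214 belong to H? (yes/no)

yes

⟨339⟩ has order 4; its elements mod 1553 are {1, 339, 1214, 1552}.
1214 is in this set.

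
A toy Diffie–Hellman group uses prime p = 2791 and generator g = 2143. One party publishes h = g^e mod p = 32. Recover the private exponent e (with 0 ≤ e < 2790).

2370

Baby-step giant-step with m = ceil(sqrt(2790)) = 53.
Baby table (2143^j mod 2791 for j=0..52):
  0:1  1:2143  2:1254  3:2380  4:1183  5:941  6:1461  7:2212
  8:1198  9:2385  10:734  11:1629  12:2197  13:2545  14:321  15:1317
  16:630  17:2037  18:167  19:633  20:93  21:1138  22:2191  23:851
  24:1170  25:992  26:1905  27:1973  28:2565  29:1316  30:1278  31:783
  32:578  33:2241  34:1943  35:2468  36:2770  37:2444  38:1576  39:258
  40:276  41:2567  42:20  43:995  44:2752  45:153  46:1332  47:2074
  48:1310  49:2375  50:1632  51:253  52:725
Giant step factor: 2143^(-53) ≡ 609 (mod 2791).
Scan 32·609^i mod 2791 for i = 0, 1, …:
  i=0: 32   i=1: 2742   i=2: 860   i=3: 1823
  i=4: 2180   i=5: 1895   i=6: 1372   i=7: 1039
  i=8: 1985   i=9: 362     …   i=43: 53
  i=44: 1576
Match at i=44, j=38: e = 44·53 + 38 = 2370.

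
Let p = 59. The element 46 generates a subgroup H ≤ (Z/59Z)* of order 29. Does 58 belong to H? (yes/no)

58 ∈ ⟨46⟩ iff 58^29 ≡ 1 (mod 59), since |⟨46⟩| = 29.
58^29 mod 59 = 58.
Since 58 ≠ 1, 58 does not lie in the subgroup.

no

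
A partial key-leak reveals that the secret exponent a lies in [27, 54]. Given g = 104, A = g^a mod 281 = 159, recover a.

31

Compute 104^27 mod 281 = 239, then multiply by 104 repeatedly:
  104^27=239  104^28=128  104^29=105  104^30=242  104^31=159
Found 159 at exponent 31.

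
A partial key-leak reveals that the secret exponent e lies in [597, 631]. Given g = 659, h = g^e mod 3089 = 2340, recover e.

609

Compute 659^597 mod 3089 = 2903, then multiply by 659 repeatedly:
  659^597=2903  659^598=986  659^599=1084  659^600=797  659^601=93
  659^602=2596  659^603=2547  659^604=1146  659^605=1498  659^606=1791
  659^607=271  659^608=2516  659^609=2340
Found 2340 at exponent 609.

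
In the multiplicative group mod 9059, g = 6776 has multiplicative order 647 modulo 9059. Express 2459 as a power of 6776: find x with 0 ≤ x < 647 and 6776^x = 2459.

349

Baby-step giant-step with m = ceil(sqrt(647)) = 26.
Baby table (6776^j mod 9059 for j=0..25):
  0:1  1:6776  2:3164  3:5670  4:701  5:3060  6:7568  7:6828
  8:2215  9:7136  10:5653  11:3276  12:3626  13:1768  14:3970  15:4549
  16:5306  17:7344  18:1857  19:81  20:5316  21:2632  22:6320  23:2427
  24:3267  25:6055
Giant step factor: 6776^(-26) ≡ 4713 (mod 9059).
Scan 2459·4713^i mod 9059 for i = 0, 1, …:
  i=0: 2459   i=1: 2806   i=2: 7597   i=3: 3493
  i=4: 2306   i=5: 6437   i=6: 8049   i=7: 4904
  i=8: 3043   i=9: 1262   i=10: 5102   i=11: 3140
  i=12: 5473   i=13: 3276
Match at i=13, j=11: x = 13·26 + 11 = 349.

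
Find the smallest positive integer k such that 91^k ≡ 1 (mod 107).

106

The order of 91 must divide p − 1 = 106 = 2 · 53.
Divisors: 1, 2, 53, 106.
Check each in increasing order: 91^1 ≡ 91;  91^2 ≡ 42;  91^53 ≡ 106;  91^106 ≡ 1.
Smallest exponent giving 1 is 106.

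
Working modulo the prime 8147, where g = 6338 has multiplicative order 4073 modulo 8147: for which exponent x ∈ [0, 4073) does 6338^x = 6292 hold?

Baby-step giant-step with m = ceil(sqrt(4073)) = 64.
Baby table (6338^j mod 8147 for j=0..63):
  0:1  1:6338  2:5534  3:1657  4:583  5:4463  6:110  7:4685
  8:5862  9:3036  10:7101  11:2110  12:3953  13:2089  14:1207  15:8080
  16:7145  17:3984  18:3039  19:1674  20:2418  21:777  22:3838  23:6449
  24:263  25:4906  26:5276  27:4000  28:6683  29:601  30:4489  31:1958
  32:1923  33:62  34:1900  35:934  36:4970  37:3558  38:7855  39:6820
  40:5325  41:4976  42:851  43:324  44:468  45:676  46:7313  47:1511
  48:3993  49:3052  50:2598  51:1037  52:6024  53:3270  54:7439  55:1693
  56:635  57:12  58:2733  59:1232  60:3590  61:6996  62:4674  63:1320
Giant step factor: 6338^(-64) ≡ 4431 (mod 8147).
Scan 6292·4431^i mod 8147 for i = 0, 1, …:
  i=0: 6292   i=1: 818   i=2: 7290   i=3: 7282
  i=4: 4422   i=5: 347   i=6: 5921   i=7: 2611
  i=8: 601
Match at i=8, j=29: x = 8·64 + 29 = 541.

541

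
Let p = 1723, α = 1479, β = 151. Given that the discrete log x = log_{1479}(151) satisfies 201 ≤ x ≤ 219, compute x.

211

Compute 1479^201 mod 1723 = 59, then multiply by 1479 repeatedly:
  1479^201=59  1479^202=1111  1479^203=1150  1479^204=249  1479^205=1272
  1479^206=1495  1479^207=496  1479^208=1309  1479^209=1082  1479^210=1334
  1479^211=151
Found 151 at exponent 211.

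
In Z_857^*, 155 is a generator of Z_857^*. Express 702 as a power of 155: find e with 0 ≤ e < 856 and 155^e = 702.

429

Baby-step giant-step with m = ceil(sqrt(856)) = 30.
Baby table (155^j mod 857 for j=0..29):
  0:1  1:155  2:29  3:210  4:841  5:91  6:393  7:68
  8:256  9:258  10:568  11:626  12:189  13:157  14:339  15:268
  16:404  17:59  18:575  19:854  20:392  21:770  22:227  23:48
  24:584  25:535  26:653  27:89  28:83  29:10
Giant step factor: 155^(-30) ≡ 695 (mod 857).
Scan 702·695^i mod 857 for i = 0, 1, …:
  i=0: 702   i=1: 257   i=2: 359   i=3: 118
  i=4: 595   i=5: 451   i=6: 640   i=7: 17
  i=8: 674   i=9: 508     …   i=13: 538
  i=14: 258
Match at i=14, j=9: e = 14·30 + 9 = 429.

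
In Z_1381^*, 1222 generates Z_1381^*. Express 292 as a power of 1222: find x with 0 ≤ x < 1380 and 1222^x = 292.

24

Successive powers of 1222 modulo 1381:
  1222^0=1  1222^1=1222  1222^2=423  1222^3=412  1222^4=780  1222^5=270
  1222^6=1262  1222^7=968  1222^8=760  1222^9=688  1222^10=1088  1222^11=1014
  1222^12=351  1222^13=812  1222^14=706  1222^15=988  1222^16=342  1222^17=862
  1222^18=1042  1222^19=42  1222^20=227  1222^21=1194  1222^22=732  1222^23=997
  1222^24=292
So 1222^24 ≡ 292 (mod 1381), giving x = 24.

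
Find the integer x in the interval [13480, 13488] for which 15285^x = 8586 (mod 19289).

13481

Compute 15285^13480 mod 19289 = 10760, then multiply by 15285 repeatedly:
  15285^13480=10760  15285^13481=8586
Found 8586 at exponent 13481.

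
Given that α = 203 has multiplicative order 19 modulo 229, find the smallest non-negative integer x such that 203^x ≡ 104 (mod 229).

17

Successive powers of 203 modulo 229:
  203^0=1  203^1=203  203^2=218  203^3=57  203^4=121  203^5=60
  203^6=43  203^7=27  203^8=214  203^9=161  203^10=165  203^11=61
  203^12=17  203^13=16  203^14=42  203^15=53  203^16=225  203^17=104
So 203^17 ≡ 104 (mod 229), giving x = 17.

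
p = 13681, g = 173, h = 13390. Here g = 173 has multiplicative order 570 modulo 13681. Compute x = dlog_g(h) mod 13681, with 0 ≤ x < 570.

Baby-step giant-step with m = ceil(sqrt(570)) = 24.
Baby table (173^j mod 13681 for j=0..23):
  0:1  1:173  2:2567  3:6299  4:8928  5:12272  6:2501  7:8562
  8:3678  9:6968  10:1536  11:5789  12:2784  13:2797  14:5046  15:11055
  16:10856  17:3791  18:12836  19:4306  20:6164  21:12935  22:7752  23:358
Giant step factor: 173^(-24) ≡ 12237 (mod 13681).
Scan 13390·12237^i mod 13681 for i = 0, 1, …:
  i=0: 13390   i=1: 9774   i=2: 5136   i=3: 12399
  i=4: 4273   i=5: 13600   i=6: 7516   i=7: 9610
  i=8: 9375   i=9: 6690     …   i=19: 2759
  i=20: 10856
Match at i=20, j=16: x = 20·24 + 16 = 496.

496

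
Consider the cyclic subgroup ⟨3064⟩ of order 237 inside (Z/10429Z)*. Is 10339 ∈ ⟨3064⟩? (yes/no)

no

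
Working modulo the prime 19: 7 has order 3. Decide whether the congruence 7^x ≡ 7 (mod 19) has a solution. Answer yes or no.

⟨7⟩ has order 3; its elements mod 19 are {1, 7, 11}.
7 is in this set.

yes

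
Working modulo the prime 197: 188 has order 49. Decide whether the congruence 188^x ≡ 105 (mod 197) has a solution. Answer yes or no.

105 ∈ ⟨188⟩ iff 105^49 ≡ 1 (mod 197), since |⟨188⟩| = 49.
105^49 mod 197 = 1.
Since 1 = 1, 105 lies in the subgroup.

yes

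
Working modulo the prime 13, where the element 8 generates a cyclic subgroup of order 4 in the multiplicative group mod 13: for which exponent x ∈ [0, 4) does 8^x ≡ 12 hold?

2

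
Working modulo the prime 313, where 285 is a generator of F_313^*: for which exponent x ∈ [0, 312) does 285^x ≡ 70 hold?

308

Baby-step giant-step with m = ceil(sqrt(312)) = 18.
Baby table (285^j mod 313 for j=0..17):
  0:1  1:285  2:158  3:271  4:237  5:250  6:199  7:62
  8:142  9:93  10:213  11:296  12:163  13:131  14:88  15:40
  16:132  17:60
Giant step factor: 285^(-18) ≡ 264 (mod 313).
Scan 70·264^i mod 313 for i = 0, 1, …:
  i=0: 70   i=1: 13   i=2: 302   i=3: 226
  i=4: 194   i=5: 197   i=6: 50   i=7: 54
  i=8: 171   i=9: 72     …   i=16: 297
  i=17: 158
Match at i=17, j=2: x = 17·18 + 2 = 308.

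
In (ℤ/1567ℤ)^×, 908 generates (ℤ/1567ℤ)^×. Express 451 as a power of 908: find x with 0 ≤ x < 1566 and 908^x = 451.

1351

Baby-step giant-step with m = ceil(sqrt(1566)) = 40.
Baby table (908^j mod 1567 for j=0..39):
  0:1  1:908  2:222  3:1000  4:707  5:1053  6:254  7:283
  8:1543  9:146  10:940  11:1072  12:269  13:1367  14:172  15:1043
  16:576  17:1197  18:945  19:911  20:1379  21:99  22:573  23:40
  24:279  25:1045  26:825  27:74  28:1378  29:758  30:351  31:607
  32:1139  33:1559  34:571  35:1358  36:1402  37:612  38:978  39:1102
Giant step factor: 908^(-40) ≡ 625 (mod 1567).
Scan 451·625^i mod 1567 for i = 0, 1, …:
  i=0: 451   i=1: 1382   i=2: 333   i=3: 1281
  i=4: 1455   i=5: 515   i=6: 640   i=7: 415
  i=8: 820   i=9: 91     …   i=32: 11
  i=33: 607
Match at i=33, j=31: x = 33·40 + 31 = 1351.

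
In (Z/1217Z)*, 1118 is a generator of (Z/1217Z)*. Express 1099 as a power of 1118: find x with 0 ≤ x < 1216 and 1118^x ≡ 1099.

Baby-step giant-step with m = ceil(sqrt(1216)) = 35.
Baby table (1118^j mod 1217 for j=0..34):
  0:1  1:1118  2:65  3:867  4:574  5:373  6:800  7:1122
  8:886  9:1127  10:391  11:235  12:1075  13:671  14:506  15:1020
  16:31  17:582  18:798  19:103  20:756  21:610  22:460  23:706
  24:692  25:861  26:1168  27:1200  28:466  29:112  30:1082  31:1195
  32:961  33:1004  34:398
Giant step factor: 1118^(-35) ≡ 93 (mod 1217).
Scan 1099·93^i mod 1217 for i = 0, 1, …:
  i=0: 1099   i=1: 1196   i=2: 481   i=3: 921
  i=4: 463   i=5: 464   i=6: 557   i=7: 687
  i=8: 607   i=9: 469     …   i=24: 266
  i=25: 398
Match at i=25, j=34: x = 25·35 + 34 = 909.

909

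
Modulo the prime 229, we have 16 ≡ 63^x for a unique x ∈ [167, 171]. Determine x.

Compute 63^167 mod 229 = 182, then multiply by 63 repeatedly:
  63^167=182  63^168=16
Found 16 at exponent 168.

168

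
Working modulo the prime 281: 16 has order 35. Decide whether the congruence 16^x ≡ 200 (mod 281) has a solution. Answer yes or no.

200 ∈ ⟨16⟩ iff 200^35 ≡ 1 (mod 281), since |⟨16⟩| = 35.
200^35 mod 281 = 1.
Since 1 = 1, 200 lies in the subgroup.

yes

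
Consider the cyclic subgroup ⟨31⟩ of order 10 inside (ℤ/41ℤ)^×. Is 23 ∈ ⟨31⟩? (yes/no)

23 ∈ ⟨31⟩ iff 23^10 ≡ 1 (mod 41), since |⟨31⟩| = 10.
23^10 mod 41 = 1.
Since 1 = 1, 23 lies in the subgroup.

yes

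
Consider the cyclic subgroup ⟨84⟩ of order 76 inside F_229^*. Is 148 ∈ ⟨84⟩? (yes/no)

no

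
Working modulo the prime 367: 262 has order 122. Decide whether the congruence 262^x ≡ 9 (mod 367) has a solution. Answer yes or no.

yes

9 ∈ ⟨262⟩ iff 9^122 ≡ 1 (mod 367), since |⟨262⟩| = 122.
9^122 mod 367 = 1.
Since 1 = 1, 9 lies in the subgroup.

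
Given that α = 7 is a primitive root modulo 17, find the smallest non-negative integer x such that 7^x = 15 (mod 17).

2

Successive powers of 7 modulo 17:
  7^0=1  7^1=7  7^2=15
So 7^2 ≡ 15 (mod 17), giving x = 2.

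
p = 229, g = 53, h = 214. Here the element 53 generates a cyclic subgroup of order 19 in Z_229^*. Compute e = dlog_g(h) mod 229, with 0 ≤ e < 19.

Successive powers of 53 modulo 229:
  53^0=1  53^1=53  53^2=61  53^3=27  53^4=57  53^5=44
  53^6=42  53^7=165  53^8=43  53^9=218  53^10=104  53^11=16
  53^12=161  53^13=60  53^14=203  53^15=225  53^16=17  53^17=214
So 53^17 ≡ 214 (mod 229), giving e = 17.

17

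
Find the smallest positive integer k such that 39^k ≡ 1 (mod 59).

The order of 39 must divide p − 1 = 58 = 2 · 29.
Divisors: 1, 2, 29, 58.
Check each in increasing order: 39^1 ≡ 39;  39^2 ≡ 46;  39^29 ≡ 58;  39^58 ≡ 1.
Smallest exponent giving 1 is 58.

58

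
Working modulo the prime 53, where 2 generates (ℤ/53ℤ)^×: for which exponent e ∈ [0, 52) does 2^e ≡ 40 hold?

50

Baby-step giant-step with m = ceil(sqrt(52)) = 8.
Baby table (2^j mod 53 for j=0..7):
  0:1  1:2  2:4  3:8  4:16  5:32  6:11  7:22
Giant step factor: 2^(-8) ≡ 47 (mod 53).
Scan 40·47^i mod 53 for i = 0, 1, …:
  i=0: 40   i=1: 25   i=2: 9   i=3: 52
  i=4: 6   i=5: 17   i=6: 4
Match at i=6, j=2: e = 6·8 + 2 = 50.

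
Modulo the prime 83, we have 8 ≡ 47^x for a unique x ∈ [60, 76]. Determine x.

Compute 47^60 mod 83 = 78, then multiply by 47 repeatedly:
  47^60=78  47^61=14  47^62=77  47^63=50  47^64=26
  47^65=60  47^66=81  47^67=72  47^68=64  47^69=20
  47^70=27  47^71=24  47^72=49  47^73=62  47^74=9
  47^75=8
Found 8 at exponent 75.

75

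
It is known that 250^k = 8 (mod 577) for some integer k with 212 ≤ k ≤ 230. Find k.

228

Compute 250^212 mod 577 = 107, then multiply by 250 repeatedly:
  250^212=107  250^213=208  250^214=70  250^215=190  250^216=186
  250^217=340  250^218=181  250^219=244  250^220=415  250^221=467
  250^222=196  250^223=532  250^224=290  250^225=375  250^226=276
  250^227=337  250^228=8
Found 8 at exponent 228.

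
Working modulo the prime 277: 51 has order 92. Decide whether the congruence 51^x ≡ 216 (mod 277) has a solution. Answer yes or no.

yes

216 ∈ ⟨51⟩ iff 216^92 ≡ 1 (mod 277), since |⟨51⟩| = 92.
216^92 mod 277 = 1.
Since 1 = 1, 216 lies in the subgroup.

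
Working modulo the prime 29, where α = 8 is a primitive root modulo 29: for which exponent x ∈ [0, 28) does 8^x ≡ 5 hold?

Successive powers of 8 modulo 29:
  8^0=1  8^1=8  8^2=6  8^3=19  8^4=7  8^5=27
  8^6=13  8^7=17  8^8=20  8^9=15  8^10=4  8^11=3
  8^12=24  8^13=18  8^14=28  8^15=21  8^16=23  8^17=10
  8^18=22  8^19=2  8^20=16  8^21=12  8^22=9  8^23=14
  8^24=25  8^25=26  8^26=5
So 8^26 ≡ 5 (mod 29), giving x = 26.

26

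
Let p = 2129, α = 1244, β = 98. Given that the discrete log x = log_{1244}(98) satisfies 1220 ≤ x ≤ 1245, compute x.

Compute 1244^1220 mod 2129 = 453, then multiply by 1244 repeatedly:
  1244^1220=453  1244^1221=1476  1244^1222=946  1244^1223=1616  1244^1224=528
  1244^1225=1100  1244^1226=1582  1244^1227=812  1244^1228=982  1244^1229=1691
  1244^1230=152  1244^1231=1736  1244^1232=778  1244^1233=1266  1244^1234=1573
  1244^1235=261  1244^1236=1076  1244^1237=1532  1244^1238=353  1244^1239=558
  1244^1240=98
Found 98 at exponent 1240.

1240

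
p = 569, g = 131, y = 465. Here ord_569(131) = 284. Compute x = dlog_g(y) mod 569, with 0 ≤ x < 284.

Baby-step giant-step with m = ceil(sqrt(284)) = 17.
Baby table (131^j mod 569 for j=0..16):
  0:1  1:131  2:91  3:541  4:315  5:297  6:215  7:284
  8:219  9:239  10:14  11:127  12:136  13:177  14:427  15:175
  16:165
Giant step factor: 131^(-17) ≡ 325 (mod 569).
Scan 465·325^i mod 569 for i = 0, 1, …:
  i=0: 465   i=1: 340   i=2: 114   i=3: 65
  i=4: 72   i=5: 71   i=6: 315
Match at i=6, j=4: x = 6·17 + 4 = 106.

106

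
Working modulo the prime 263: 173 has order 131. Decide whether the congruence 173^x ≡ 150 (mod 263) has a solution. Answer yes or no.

150 ∈ ⟨173⟩ iff 150^131 ≡ 1 (mod 263), since |⟨173⟩| = 131.
150^131 mod 263 = 1.
Since 1 = 1, 150 lies in the subgroup.

yes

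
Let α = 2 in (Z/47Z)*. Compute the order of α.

The order of 2 must divide p − 1 = 46 = 2 · 23.
Divisors: 1, 2, 23, 46.
Check each in increasing order: 2^1 ≡ 2;  2^2 ≡ 4;  2^23 ≡ 1.
Smallest exponent giving 1 is 23.

23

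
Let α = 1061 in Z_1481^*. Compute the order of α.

1480

The order of 1061 must divide p − 1 = 1480 = 2^3 · 5 · 37.
Divisors: 1, 2, 4, 5, 8, 10, 20, 37, 40, 74, 148, 185, 296, 370, 740, 1480.
Check each in increasing order: 1061^1 ≡ 1061;  1061^2 ≡ 161;  1061^4 ≡ 744;  1061^5 ≡ 11;  1061^8 ≡ 1123;  1061^10 ≡ 121;  1061^20 ≡ 1312;  1061^37 ≡ 1195;  1061^40 ≡ 422;  1061^74 ≡ 341;  1061^148 ≡ 763;  1061^185 ≡ 970;  1061^296 ≡ 136;  1061^370 ≡ 465;  1061^740 ≡ 1480;  1061^1480 ≡ 1.
Smallest exponent giving 1 is 1480.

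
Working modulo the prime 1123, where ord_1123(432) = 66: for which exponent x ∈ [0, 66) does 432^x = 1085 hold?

42

Baby-step giant-step with m = ceil(sqrt(66)) = 9.
Baby table (432^j mod 1123 for j=0..8):
  0:1  1:432  2:206  3:275  4:885  5:500  6:384  7:807
  8:494
Giant step factor: 432^(-9) ≡ 266 (mod 1123).
Scan 1085·266^i mod 1123 for i = 0, 1, …:
  i=0: 1085   i=1: 1122   i=2: 857   i=3: 1116
  i=4: 384
Match at i=4, j=6: x = 4·9 + 6 = 42.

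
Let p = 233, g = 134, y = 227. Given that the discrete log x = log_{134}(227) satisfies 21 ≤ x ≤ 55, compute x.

47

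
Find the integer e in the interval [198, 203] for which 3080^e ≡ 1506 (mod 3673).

199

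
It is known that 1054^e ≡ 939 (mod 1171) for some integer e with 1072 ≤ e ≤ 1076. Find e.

Compute 1054^1072 mod 1171 = 22, then multiply by 1054 repeatedly:
  1054^1072=22  1054^1073=939
Found 939 at exponent 1073.

1073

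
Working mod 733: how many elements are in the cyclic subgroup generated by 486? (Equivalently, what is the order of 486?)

The order of 486 must divide p − 1 = 732 = 2^2 · 3 · 61.
Divisors: 1, 2, 3, 4, 6, 12, 61, 122, 183, 244, 366, 732.
Check each in increasing order: 486^1 ≡ 486;  486^2 ≡ 170;  486^3 ≡ 524;  486^4 ≡ 313;  486^6 ≡ 434;  486^12 ≡ 708;  486^61 ≡ 620;  486^122 ≡ 308;  486^183 ≡ 380;  486^244 ≡ 307;  486^366 ≡ 732;  486^732 ≡ 1.
Smallest exponent giving 1 is 732.

732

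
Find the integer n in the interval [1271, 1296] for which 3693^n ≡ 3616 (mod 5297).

1284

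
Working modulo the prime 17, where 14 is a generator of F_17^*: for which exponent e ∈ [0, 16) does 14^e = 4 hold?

12

Successive powers of 14 modulo 17:
  14^0=1  14^1=14  14^2=9  14^3=7  14^4=13  14^5=12
  14^6=15  14^7=6  14^8=16  14^9=3  14^10=8  14^11=10
  14^12=4
So 14^12 ≡ 4 (mod 17), giving e = 12.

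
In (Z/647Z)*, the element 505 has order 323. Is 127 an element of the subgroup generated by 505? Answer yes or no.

yes

127 ∈ ⟨505⟩ iff 127^323 ≡ 1 (mod 647), since |⟨505⟩| = 323.
127^323 mod 647 = 1.
Since 1 = 1, 127 lies in the subgroup.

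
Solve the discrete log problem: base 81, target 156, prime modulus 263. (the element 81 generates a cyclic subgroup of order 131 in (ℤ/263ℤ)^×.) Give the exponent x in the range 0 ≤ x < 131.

Baby-step giant-step with m = ceil(sqrt(131)) = 12.
Baby table (81^j mod 263 for j=0..11):
  0:1  1:81  2:249  3:181  4:196  5:96  6:149  7:234
  8:18  9:143  10:11  11:102
Giant step factor: 81^(-12) ≡ 111 (mod 263).
Scan 156·111^i mod 263 for i = 0, 1, …:
  i=0: 156   i=1: 221   i=2: 72   i=3: 102
Match at i=3, j=11: x = 3·12 + 11 = 47.

47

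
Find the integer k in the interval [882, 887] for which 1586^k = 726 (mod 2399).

Compute 1586^882 mod 2399 = 205, then multiply by 1586 repeatedly:
  1586^882=205  1586^883=1265  1586^884=726
Found 726 at exponent 884.

884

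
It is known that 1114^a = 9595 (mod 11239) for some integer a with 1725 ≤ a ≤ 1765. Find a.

1729

Compute 1114^1725 mod 11239 = 10112, then multiply by 1114 repeatedly:
  1114^1725=10112  1114^1726=3290  1114^1727=1146  1114^1728=6637  1114^1729=9595
Found 9595 at exponent 1729.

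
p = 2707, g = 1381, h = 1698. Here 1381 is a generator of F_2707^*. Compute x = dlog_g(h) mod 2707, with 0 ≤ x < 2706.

Baby-step giant-step with m = ceil(sqrt(2706)) = 53.
Baby table (1381^j mod 2707 for j=0..52):
  0:1  1:1381  2:1433  3:156  4:1583  5:1574  6:2680  7:611
  8:1914  9:1202  10:571  11:814  12:729  13:2452  14:2462  15:30
  16:825  17:2385  18:1973  19:1471  20:1201  21:1897  22:2088  23:573
  24:869  25:888  26:57  27:214  28:471  29:771  30:900  31:387
  32:1168  33:2343  34:818  35:839  36:63  37:379  38:948  39:1707
  40:2277  41:1710  42:1006  43:595  44:1474  45:2637  46:782  47:2556
  48:2615  49:177  50:807  51:1890  52:542
Giant step factor: 1381^(-53) ≡ 2543 (mod 2707).
Scan 1698·2543^i mod 2707 for i = 0, 1, …:
  i=0: 1698   i=1: 349   i=2: 2318   i=3: 1535
  i=4: 11   i=5: 903   i=6: 793   i=7: 2591
  i=8: 75   i=9: 1235     …   i=30: 2393
  i=31: 63
Match at i=31, j=36: x = 31·53 + 36 = 1679.

1679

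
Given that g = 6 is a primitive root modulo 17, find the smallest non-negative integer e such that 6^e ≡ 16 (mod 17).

8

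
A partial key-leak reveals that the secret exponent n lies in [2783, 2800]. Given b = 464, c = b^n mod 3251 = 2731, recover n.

Compute 464^2783 mod 3251 = 2518, then multiply by 464 repeatedly:
  464^2783=2518  464^2784=1243  464^2785=1325  464^2786=361  464^2787=1703
  464^2788=199  464^2789=1308  464^2790=2226  464^2791=2297  464^2792=2731
Found 2731 at exponent 2792.

2792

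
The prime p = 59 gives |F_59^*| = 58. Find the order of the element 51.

29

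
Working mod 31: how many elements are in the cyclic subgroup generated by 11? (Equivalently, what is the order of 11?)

30

The order of 11 must divide p − 1 = 30 = 2 · 3 · 5.
Divisors: 1, 2, 3, 5, 6, 10, 15, 30.
Check each in increasing order: 11^1 ≡ 11;  11^2 ≡ 28;  11^3 ≡ 29;  11^5 ≡ 6;  11^6 ≡ 4;  11^10 ≡ 5;  11^15 ≡ 30;  11^30 ≡ 1.
Smallest exponent giving 1 is 30.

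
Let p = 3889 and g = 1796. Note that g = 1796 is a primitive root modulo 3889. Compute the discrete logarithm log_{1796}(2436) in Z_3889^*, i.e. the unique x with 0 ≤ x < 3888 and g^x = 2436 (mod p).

Baby-step giant-step with m = ceil(sqrt(3888)) = 63.
Baby table (1796^j mod 3889 for j=0..62):
  0:1  1:1796  2:1635  3:265  4:1482  5:1596  6:223  7:3830
  8:2928  9:760  10:3810  11:2009  12:3061  13:2399  14:3481  15:2253
  16:1828  17:772  18:2028  19:2184  20:2352  21:738  22:3188  23:1040
  24:1120  25:907  26:3370  27:1236  28:3126  29:2469  30:864  31:33
  32:933  33:3398  34:967  35:2238  36:2111  37:3470  38:1942  39:3288
  40:1746  41:1282  42:184  43:3788  44:1387  45:2092  46:458  47:1989
  48:2142  49:811  50:2070  51:3725  52:1020  53:201  54:3208  55:1959
  56:2708  57:2318  58:1898  59:2044  60:3697  61:1289  62:1089
Giant step factor: 1796^(-63) ≡ 2095 (mod 3889).
Scan 2436·2095^i mod 3889 for i = 0, 1, …:
  i=0: 2436   i=1: 1052   i=2: 2766   i=3: 160
  i=4: 746   i=5: 3381   i=6: 1326   i=7: 1224
  i=8: 1429   i=9: 3114     …   i=20: 2548
  i=21: 2352
Match at i=21, j=20: x = 21·63 + 20 = 1343.

1343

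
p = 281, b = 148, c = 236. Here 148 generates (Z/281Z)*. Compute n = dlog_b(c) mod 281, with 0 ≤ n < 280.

96

Baby-step giant-step with m = ceil(sqrt(280)) = 17.
Baby table (148^j mod 281 for j=0..16):
  0:1  1:148  2:267  3:176  4:196  5:65  6:66  7:214
  8:200  9:95  10:10  11:75  12:141  13:74  14:274  15:88
  16:98
Giant step factor: 148^(-17) ≡ 13 (mod 281).
Scan 236·13^i mod 281 for i = 0, 1, …:
  i=0: 236   i=1: 258   i=2: 263   i=3: 47
  i=4: 49   i=5: 75
Match at i=5, j=11: n = 5·17 + 11 = 96.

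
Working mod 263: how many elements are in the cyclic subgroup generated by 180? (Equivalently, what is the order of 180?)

The order of 180 must divide p − 1 = 262 = 2 · 131.
Divisors: 1, 2, 131, 262.
Check each in increasing order: 180^1 ≡ 180;  180^2 ≡ 51;  180^131 ≡ 262;  180^262 ≡ 1.
Smallest exponent giving 1 is 262.

262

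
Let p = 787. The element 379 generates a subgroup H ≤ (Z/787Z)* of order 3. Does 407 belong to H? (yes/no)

yes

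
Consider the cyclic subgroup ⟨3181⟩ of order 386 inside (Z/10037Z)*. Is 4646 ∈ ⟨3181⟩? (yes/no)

4646 ∈ ⟨3181⟩ iff 4646^386 ≡ 1 (mod 10037), since |⟨3181⟩| = 386.
4646^386 mod 10037 = 1.
Since 1 = 1, 4646 lies in the subgroup.

yes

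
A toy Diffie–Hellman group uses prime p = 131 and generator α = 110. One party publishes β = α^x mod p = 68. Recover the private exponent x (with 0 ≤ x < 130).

Baby-step giant-step with m = ceil(sqrt(130)) = 12.
Baby table (110^j mod 131 for j=0..11):
  0:1  1:110  2:48  3:40  4:77  5:86  6:28  7:67
  8:34  9:72  10:60  11:50
Giant step factor: 110^(-12) ≡ 65 (mod 131).
Scan 68·65^i mod 131 for i = 0, 1, …:
  i=0: 68   i=1: 97   i=2: 17   i=3: 57
  i=4: 37   i=5: 47   i=6: 42   i=7: 110
Match at i=7, j=1: x = 7·12 + 1 = 85.

85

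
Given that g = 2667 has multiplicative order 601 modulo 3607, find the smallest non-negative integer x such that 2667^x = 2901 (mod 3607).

562

Baby-step giant-step with m = ceil(sqrt(601)) = 25.
Baby table (2667^j mod 3607 for j=0..24):
  0:1  1:2667  2:3492  3:3497  4:2404  5:1829  6:1279  7:2478
  8:802  9:3590  10:1552  11:1955  12:1870  13:2416  14:1370  15:3506
  16:1158  17:794  18:289  19:2472  20:2835  21:673  22:2212  23:1959
  24:1717
Giant step factor: 2667^(-25) ≡ 3063 (mod 3607).
Scan 2901·3063^i mod 3607 for i = 0, 1, …:
  i=0: 2901   i=1: 1722   i=2: 1052   i=3: 1225
  i=4: 895   i=5: 65   i=6: 710   i=7: 3316
  i=8: 3203   i=9: 3356     …   i=21: 222
  i=22: 1870
Match at i=22, j=12: x = 22·25 + 12 = 562.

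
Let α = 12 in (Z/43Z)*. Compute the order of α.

42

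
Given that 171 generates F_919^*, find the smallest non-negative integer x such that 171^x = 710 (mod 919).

320

Baby-step giant-step with m = ceil(sqrt(918)) = 31.
Baby table (171^j mod 919 for j=0..30):
  0:1  1:171  2:752  3:851  4:319  5:328  6:29  7:364
  8:671  9:785  10:61  11:322  12:841  13:447  14:160  15:709
  16:850  17:148  18:495  19:97  20:45  21:343  22:756  23:616
  24:570  25:56  26:386  27:757  28:787  29:403  30:907
Giant step factor: 171^(-31) ≡ 73 (mod 919).
Scan 710·73^i mod 919 for i = 0, 1, …:
  i=0: 710   i=1: 366   i=2: 67   i=3: 296
  i=4: 471   i=5: 380   i=6: 170   i=7: 463
  i=8: 715   i=9: 731   i=10: 61
Match at i=10, j=10: x = 10·31 + 10 = 320.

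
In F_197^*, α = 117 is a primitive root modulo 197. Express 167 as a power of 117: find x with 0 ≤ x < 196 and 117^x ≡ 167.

Baby-step giant-step with m = ceil(sqrt(196)) = 14.
Baby table (117^j mod 197 for j=0..13):
  0:1  1:117  2:96  3:3  4:154  5:91  6:9  7:68
  8:76  9:27  10:7  11:31  12:81  13:21
Giant step factor: 117^(-14) ≡ 161 (mod 197).
Scan 167·161^i mod 197 for i = 0, 1, …:
  i=0: 167   i=1: 95   i=2: 126   i=3: 192
  i=4: 180   i=5: 21
Match at i=5, j=13: x = 5·14 + 13 = 83.

83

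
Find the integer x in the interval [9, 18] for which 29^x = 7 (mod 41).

17

Compute 29^9 mod 41 = 30, then multiply by 29 repeatedly:
  29^9=30  29^10=9  29^11=15  29^12=25  29^13=28
  29^14=33  29^15=14  29^16=37  29^17=7
Found 7 at exponent 17.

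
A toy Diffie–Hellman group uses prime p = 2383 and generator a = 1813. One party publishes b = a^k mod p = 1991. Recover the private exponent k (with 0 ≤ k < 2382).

2097

Baby-step giant-step with m = ceil(sqrt(2382)) = 49.
Baby table (1813^j mod 2383 for j=0..48):
  0:1  1:1813  2:812  3:1845  4:1636  5:1616  6:1101  7:1542
  8:387  9:1029  10:2071  11:1498  12:1637  13:1046  14:1913  15:1004
  16:2023  17:262  18:789  19:657  20:2024  21:2075  22:1601  23:119
  24:1277  25:1308  26:319  27:1661  28:1664  29:2337  30:7  31:776
  32:918  33:1000  34:1920  35:1780  36:558  37:1262  38:326  39:54
  40:199  41:954  42:1927  43:173  44:1476  45:2262  46:2246  47:1834
  48:757
Giant step factor: 1813^(-49) ≡ 371 (mod 2383).
Scan 1991·371^i mod 2383 for i = 0, 1, …:
  i=0: 1991   i=1: 2314   i=2: 614   i=3: 1409
  i=4: 862   i=5: 480   i=6: 1738   i=7: 1388
  i=8: 220   i=9: 598     …   i=41: 514
  i=42: 54
Match at i=42, j=39: k = 42·49 + 39 = 2097.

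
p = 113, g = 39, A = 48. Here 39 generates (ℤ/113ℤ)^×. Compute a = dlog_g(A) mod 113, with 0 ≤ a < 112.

Successive powers of 39 modulo 113:
  39^0=1  39^1=39  39^2=52  39^3=107  39^4=105  39^5=27
  39^6=36  39^7=48
So 39^7 ≡ 48 (mod 113), giving a = 7.

7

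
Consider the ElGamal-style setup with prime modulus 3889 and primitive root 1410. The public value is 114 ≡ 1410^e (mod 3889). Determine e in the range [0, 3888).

1007

Baby-step giant-step with m = ceil(sqrt(3888)) = 63.
Baby table (1410^j mod 3889 for j=0..62):
  0:1  1:1410  2:821  3:2577  4:1244  5:101  6:2406  7:1252
  8:3603  9:1196  10:2423  11:1888  12:2004  13:2226  14:237  15:3605
  16:127  17:176  18:3153  19:603  20:2428  21:1160  22:2220  23:3444
  24:2568  25:221  26:490  27:2547  28:1723  29:2694  30:2876  31:2822
  32:573  33:2907  34:3753  35:2690  36:1125  37:3427  38:1932  39:1820
  40:3349  41:844  42:6  43:682  44:1037  45:3795  46:3575  47:606
  48:2769  49:3623  50:2173  51:3287  52:2871  53:3550  54:357  55:1689
  56:1422  57:2185  58:762  59:1056  60:3362  61:3618  62:2901
Giant step factor: 1410^(-63) ≡ 3057 (mod 3889).
Scan 114·3057^i mod 3889 for i = 0, 1, …:
  i=0: 114   i=1: 2377   i=2: 1837   i=3: 3882
  i=4: 1935   i=5: 126   i=6: 171   i=7: 1621
  i=8: 811   i=9: 1934     …   i=14: 3161
  i=15: 2901
Match at i=15, j=62: e = 15·63 + 62 = 1007.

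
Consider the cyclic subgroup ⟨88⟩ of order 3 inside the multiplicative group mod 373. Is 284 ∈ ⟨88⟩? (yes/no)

yes

⟨88⟩ has order 3; its elements mod 373 are {1, 88, 284}.
284 is in this set.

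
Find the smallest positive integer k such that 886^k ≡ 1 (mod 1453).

The order of 886 must divide p − 1 = 1452 = 2^2 · 3 · 11^2.
Divisors: 1, 2, 3, 4, 6, 11, 12, 22, 33, 44, 66, 121, 132, 242, 363, 484, 726, 1452.
Check each in increasing order: 886^1 ≡ 886;  886^2 ≡ 376;  886^3 ≡ 399;  886^4 ≡ 435;  886^6 ≡ 824;  886^11 ≡ 1442;  886^12 ≡ 425;  886^22 ≡ 121;  886^33 ≡ 122;  886^44 ≡ 111;  886^66 ≡ 354;  886^121 ≡ 760;  886^132 ≡ 358;  886^242 ≡ 759;  886^363 ≡ 1452;  886^484 ≡ 693;  886^726 ≡ 1.
Smallest exponent giving 1 is 726.

726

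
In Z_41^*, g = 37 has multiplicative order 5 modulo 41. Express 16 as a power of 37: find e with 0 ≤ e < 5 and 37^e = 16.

Successive powers of 37 modulo 41:
  37^0=1  37^1=37  37^2=16
So 37^2 ≡ 16 (mod 41), giving e = 2.

2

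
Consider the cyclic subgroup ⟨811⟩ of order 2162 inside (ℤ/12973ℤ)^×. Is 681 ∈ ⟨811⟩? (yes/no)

no

681 ∈ ⟨811⟩ iff 681^2162 ≡ 1 (mod 12973), since |⟨811⟩| = 2162.
681^2162 mod 12973 = 7086.
Since 7086 ≠ 1, 681 does not lie in the subgroup.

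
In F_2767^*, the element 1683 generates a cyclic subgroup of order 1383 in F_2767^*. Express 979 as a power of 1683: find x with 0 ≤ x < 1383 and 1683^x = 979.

Baby-step giant-step with m = ceil(sqrt(1383)) = 38.
Baby table (1683^j mod 2767 for j=0..37):
  0:1  1:1683  2:1848  3:76  4:626  5:2098  6:242  7:537
  8:1729  9:1790  10:2074  11:1355  12:457  13:2672  14:601  15:1528
  16:1081  17:1404  18:2681  19:1913  20:1558  21:1765  22:1504  23:2194
  24:1324  25:857  26:724  27:1012  28:1491  29:2451  30:2203  31:2636
  32:887  33:1408  34:1112  35:1004  36:1862  37:1502
Giant step factor: 1683^(-38) ≡ 1027 (mod 2767).
Scan 979·1027^i mod 2767 for i = 0, 1, …:
  i=0: 979   i=1: 1012
Match at i=1, j=27: x = 1·38 + 27 = 65.

65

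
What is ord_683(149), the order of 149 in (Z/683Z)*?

The order of 149 must divide p − 1 = 682 = 2 · 11 · 31.
Divisors: 1, 2, 11, 22, 31, 62, 341, 682.
Check each in increasing order: 149^1 ≡ 149;  149^2 ≡ 345;  149^11 ≡ 545;  149^22 ≡ 603;  149^31 ≡ 32;  149^62 ≡ 341;  149^341 ≡ 682;  149^682 ≡ 1.
Smallest exponent giving 1 is 682.

682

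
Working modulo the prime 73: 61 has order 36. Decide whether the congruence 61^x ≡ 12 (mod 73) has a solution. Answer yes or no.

12 ∈ ⟨61⟩ iff 12^36 ≡ 1 (mod 73), since |⟨61⟩| = 36.
12^36 mod 73 = 1.
Since 1 = 1, 12 lies in the subgroup.

yes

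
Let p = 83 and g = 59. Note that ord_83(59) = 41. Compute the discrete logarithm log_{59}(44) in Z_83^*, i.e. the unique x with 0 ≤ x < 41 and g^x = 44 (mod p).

8

Baby-step giant-step with m = ceil(sqrt(41)) = 7.
Baby table (59^j mod 83 for j=0..6):
  0:1  1:59  2:78  3:37  4:25  5:64  6:41
Giant step factor: 59^(-7) ≡ 7 (mod 83).
Scan 44·7^i mod 83 for i = 0, 1, …:
  i=0: 44   i=1: 59
Match at i=1, j=1: x = 1·7 + 1 = 8.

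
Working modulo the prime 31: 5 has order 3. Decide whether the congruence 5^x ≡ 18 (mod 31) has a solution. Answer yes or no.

no

18 ∈ ⟨5⟩ iff 18^3 ≡ 1 (mod 31), since |⟨5⟩| = 3.
18^3 mod 31 = 4.
Since 4 ≠ 1, 18 does not lie in the subgroup.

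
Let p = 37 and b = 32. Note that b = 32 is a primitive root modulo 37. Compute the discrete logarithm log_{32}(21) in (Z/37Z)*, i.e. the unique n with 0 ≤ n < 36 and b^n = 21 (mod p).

Successive powers of 32 modulo 37:
  32^0=1  32^1=32  32^2=25  32^3=23  32^4=33  32^5=20
  32^6=11  32^7=19  32^8=16  32^9=31  32^10=30  32^11=35
  32^12=10  32^13=24  32^14=28  32^15=8  32^16=34  32^17=15
  32^18=36  32^19=5  32^20=12  32^21=14  32^22=4  32^23=17
  32^24=26  32^25=18  32^26=21
So 32^26 ≡ 21 (mod 37), giving n = 26.

26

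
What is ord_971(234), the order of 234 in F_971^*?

970

The order of 234 must divide p − 1 = 970 = 2 · 5 · 97.
Divisors: 1, 2, 5, 10, 97, 194, 485, 970.
Check each in increasing order: 234^1 ≡ 234;  234^2 ≡ 380;  234^5 ≡ 742;  234^10 ≡ 7;  234^97 ≡ 630;  234^194 ≡ 732;  234^485 ≡ 970;  234^970 ≡ 1.
Smallest exponent giving 1 is 970.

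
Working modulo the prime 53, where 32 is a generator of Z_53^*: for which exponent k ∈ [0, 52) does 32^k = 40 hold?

10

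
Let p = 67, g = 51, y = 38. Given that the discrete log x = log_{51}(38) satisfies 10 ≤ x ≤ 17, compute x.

Compute 51^10 mod 67 = 6, then multiply by 51 repeatedly:
  51^10=6  51^11=38
Found 38 at exponent 11.

11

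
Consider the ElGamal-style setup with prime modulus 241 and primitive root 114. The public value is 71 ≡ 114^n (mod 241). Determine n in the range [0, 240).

7

Successive powers of 114 modulo 241:
  114^0=1  114^1=114  114^2=223  114^3=117  114^4=83  114^5=63
  114^6=193  114^7=71
So 114^7 ≡ 71 (mod 241), giving n = 7.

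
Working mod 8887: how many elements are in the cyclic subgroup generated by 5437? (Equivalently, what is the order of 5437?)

The order of 5437 must divide p − 1 = 8886 = 2 · 3 · 1481.
Divisors: 1, 2, 3, 6, 1481, 2962, 4443, 8886.
Check each in increasing order: 5437^1 ≡ 5437;  5437^2 ≡ 2807;  5437^3 ≡ 2680;  5437^6 ≡ 1704;  5437^1481 ≡ 4660;  5437^2962 ≡ 4659;  5437^4443 ≡ 8886;  5437^8886 ≡ 1.
Smallest exponent giving 1 is 8886.

8886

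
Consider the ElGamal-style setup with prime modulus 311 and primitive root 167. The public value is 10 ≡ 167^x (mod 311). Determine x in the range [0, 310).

Baby-step giant-step with m = ceil(sqrt(310)) = 18.
Baby table (167^j mod 311 for j=0..17):
  0:1  1:167  2:210  3:238  4:249  5:220  6:42  7:172
  8:112  9:44  10:195  11:221  12:209  13:71  14:39  15:293
  16:104  17:263
Giant step factor: 167^(-18) ≡ 40 (mod 311).
Scan 10·40^i mod 311 for i = 0, 1, …:
  i=0: 10   i=1: 89   i=2: 139   i=3: 273
  i=4: 35   i=5: 156   i=6: 20   i=7: 178
  i=8: 278   i=9: 235   i=10: 70   i=11: 1
Match at i=11, j=0: x = 11·18 + 0 = 198.

198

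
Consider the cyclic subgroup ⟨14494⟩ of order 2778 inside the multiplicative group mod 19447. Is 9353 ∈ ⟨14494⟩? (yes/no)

9353 ∈ ⟨14494⟩ iff 9353^2778 ≡ 1 (mod 19447), since |⟨14494⟩| = 2778.
9353^2778 mod 19447 = 1.
Since 1 = 1, 9353 lies in the subgroup.

yes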